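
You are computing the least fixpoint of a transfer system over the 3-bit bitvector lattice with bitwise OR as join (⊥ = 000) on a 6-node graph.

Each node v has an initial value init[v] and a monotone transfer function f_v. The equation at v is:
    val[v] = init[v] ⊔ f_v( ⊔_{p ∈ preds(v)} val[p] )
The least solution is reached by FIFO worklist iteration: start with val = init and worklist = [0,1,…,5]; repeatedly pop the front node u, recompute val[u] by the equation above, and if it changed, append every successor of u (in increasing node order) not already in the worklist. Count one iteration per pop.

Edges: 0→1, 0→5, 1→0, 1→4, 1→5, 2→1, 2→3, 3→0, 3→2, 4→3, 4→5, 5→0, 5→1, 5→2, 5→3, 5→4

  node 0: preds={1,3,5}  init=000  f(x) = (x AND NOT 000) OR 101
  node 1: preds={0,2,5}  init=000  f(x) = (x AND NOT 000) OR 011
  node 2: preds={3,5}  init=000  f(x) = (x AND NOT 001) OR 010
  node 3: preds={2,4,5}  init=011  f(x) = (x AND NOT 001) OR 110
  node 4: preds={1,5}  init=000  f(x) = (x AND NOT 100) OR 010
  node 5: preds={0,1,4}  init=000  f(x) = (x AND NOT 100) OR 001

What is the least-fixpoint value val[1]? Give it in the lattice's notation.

Worklist (12 pops):
  #1 pop 0: in=011 → 111 (was 000); enqueue []
  #2 pop 1: in=111 → 111 (was 000); enqueue [0]
  #3 pop 2: in=011 → 010 (was 000); enqueue [1]
  #4 pop 3: in=010 → 111 (was 011); enqueue [2]
  #5 pop 4: in=111 → 011 (was 000); enqueue [3]
  #6 pop 5: in=111 → 011 (was 000); enqueue [4]
  #7 pop 0: in=111 → 111 (no change)
  #8 pop 1: in=111 → 111 (no change)
  #9 pop 2: in=111 → 110 (was 010); enqueue [1]
  #10 pop 3: in=111 → 111 (no change)
  #11 pop 4: in=111 → 011 (no change)
  #12 pop 1: in=111 → 111 (no change)

Fixpoint:
  val[0] = 111
  val[1] = 111
  val[2] = 110
  val[3] = 111
  val[4] = 011
  val[5] = 011

111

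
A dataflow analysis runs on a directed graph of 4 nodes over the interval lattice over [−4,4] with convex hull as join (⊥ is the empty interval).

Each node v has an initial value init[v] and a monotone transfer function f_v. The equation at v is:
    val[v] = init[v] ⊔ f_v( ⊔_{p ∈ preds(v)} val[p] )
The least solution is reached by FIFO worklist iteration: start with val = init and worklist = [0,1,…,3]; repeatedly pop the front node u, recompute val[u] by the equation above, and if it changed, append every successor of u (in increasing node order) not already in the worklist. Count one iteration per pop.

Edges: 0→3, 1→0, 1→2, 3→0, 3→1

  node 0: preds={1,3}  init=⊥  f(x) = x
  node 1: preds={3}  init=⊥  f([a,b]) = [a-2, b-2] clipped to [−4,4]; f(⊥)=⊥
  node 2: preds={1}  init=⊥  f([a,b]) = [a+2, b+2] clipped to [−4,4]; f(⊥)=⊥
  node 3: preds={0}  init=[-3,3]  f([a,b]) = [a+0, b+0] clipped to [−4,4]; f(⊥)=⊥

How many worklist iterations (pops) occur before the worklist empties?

8

Worklist (8 pops):
  #1 pop 0: in=[-3,3] → [-3,3] (was ⊥); enqueue []
  #2 pop 1: in=[-3,3] → [-4,1] (was ⊥); enqueue [0]
  #3 pop 2: in=[-4,1] → [-2,3] (was ⊥); enqueue []
  #4 pop 3: in=[-3,3] → [-3,3] (no change)
  #5 pop 0: in=[-4,3] → [-4,3] (was [-3,3]); enqueue [3]
  #6 pop 3: in=[-4,3] → [-4,3] (was [-3,3]); enqueue [0,1]
  #7 pop 0: in=[-4,3] → [-4,3] (no change)
  #8 pop 1: in=[-4,3] → [-4,1] (no change)

Fixpoint:
  val[0] = [-4,3]
  val[1] = [-4,1]
  val[2] = [-2,3]
  val[3] = [-4,3]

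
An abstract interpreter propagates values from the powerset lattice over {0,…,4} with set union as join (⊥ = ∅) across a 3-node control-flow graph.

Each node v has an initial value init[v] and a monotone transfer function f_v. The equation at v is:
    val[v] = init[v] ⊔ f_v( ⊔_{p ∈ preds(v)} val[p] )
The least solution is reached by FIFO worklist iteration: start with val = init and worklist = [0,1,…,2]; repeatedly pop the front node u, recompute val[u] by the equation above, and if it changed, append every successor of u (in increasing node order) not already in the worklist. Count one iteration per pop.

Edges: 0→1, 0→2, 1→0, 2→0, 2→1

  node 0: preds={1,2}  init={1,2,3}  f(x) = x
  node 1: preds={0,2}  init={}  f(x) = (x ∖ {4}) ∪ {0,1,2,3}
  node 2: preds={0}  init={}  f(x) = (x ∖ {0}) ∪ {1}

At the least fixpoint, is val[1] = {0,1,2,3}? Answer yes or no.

yes

Iteration log — 6 steps:
  step 1. node 0  ⊔preds={}  new={1,2,3}  stable
  step 2. node 1  ⊔preds={1,2,3}  new={0,1,2,3}  old={}  +wl: 0
  step 3. node 2  ⊔preds={1,2,3}  new={1,2,3}  old={}  +wl: 1
  step 4. node 0  ⊔preds={0,1,2,3}  new={0,1,2,3}  old={1,2,3}  +wl: 2
  step 5. node 1  ⊔preds={0,1,2,3}  new={0,1,2,3}  stable
  step 6. node 2  ⊔preds={0,1,2,3}  new={1,2,3}  stable

Least fixpoint reached:
  node 0: {0,1,2,3}
  node 1: {0,1,2,3}
  node 2: {1,2,3}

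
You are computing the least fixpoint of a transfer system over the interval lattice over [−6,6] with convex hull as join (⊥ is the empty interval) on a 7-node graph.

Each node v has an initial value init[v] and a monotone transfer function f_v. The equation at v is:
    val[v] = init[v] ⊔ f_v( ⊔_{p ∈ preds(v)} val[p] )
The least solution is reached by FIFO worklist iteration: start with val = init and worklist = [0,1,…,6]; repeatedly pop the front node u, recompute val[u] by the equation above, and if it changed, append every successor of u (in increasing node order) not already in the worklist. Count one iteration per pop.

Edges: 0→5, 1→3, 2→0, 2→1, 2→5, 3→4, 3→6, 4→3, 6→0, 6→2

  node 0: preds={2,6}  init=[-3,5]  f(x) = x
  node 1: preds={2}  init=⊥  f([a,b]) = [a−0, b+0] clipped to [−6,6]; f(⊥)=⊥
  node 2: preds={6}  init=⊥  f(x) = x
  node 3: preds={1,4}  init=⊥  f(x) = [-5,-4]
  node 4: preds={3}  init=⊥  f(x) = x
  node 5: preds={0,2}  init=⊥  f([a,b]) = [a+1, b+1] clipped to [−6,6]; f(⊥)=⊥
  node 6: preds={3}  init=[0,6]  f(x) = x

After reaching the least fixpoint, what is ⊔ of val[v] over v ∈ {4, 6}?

Trace (15 dequeues):
  [1] u=0 | in [0,6] | out [-3,6] | prev [-3,5] | push {}
  [2] u=1 | in ⊥ | out ⊥ | ==
  [3] u=2 | in [0,6] | out [0,6] | prev ⊥ | push {0,1}
  [4] u=3 | in ⊥ | out [-5,-4] | prev ⊥ | push {}
  [5] u=4 | in [-5,-4] | out [-5,-4] | prev ⊥ | push {3}
  [6] u=5 | in [-3,6] | out [-2,6] | prev ⊥ | push {}
  [7] u=6 | in [-5,-4] | out [-5,6] | prev [0,6] | push {2}
  [8] u=0 | in [-5,6] | out [-5,6] | prev [-3,6] | push {5}
  [9] u=1 | in [0,6] | out [0,6] | prev ⊥ | push {}
  [10] u=3 | in [-5,6] | out [-5,-4] | ==
  [11] u=2 | in [-5,6] | out [-5,6] | prev [0,6] | push {0,1}
  [12] u=5 | in [-5,6] | out [-4,6] | prev [-2,6] | push {}
  [13] u=0 | in [-5,6] | out [-5,6] | ==
  [14] u=1 | in [-5,6] | out [-5,6] | prev [0,6] | push {3}
  [15] u=3 | in [-5,6] | out [-5,-4] | ==

Converged values:
  [0] [-5,6]
  [1] [-5,6]
  [2] [-5,6]
  [3] [-5,-4]
  [4] [-5,-4]
  [5] [-4,6]
  [6] [-5,6]

[-5,6]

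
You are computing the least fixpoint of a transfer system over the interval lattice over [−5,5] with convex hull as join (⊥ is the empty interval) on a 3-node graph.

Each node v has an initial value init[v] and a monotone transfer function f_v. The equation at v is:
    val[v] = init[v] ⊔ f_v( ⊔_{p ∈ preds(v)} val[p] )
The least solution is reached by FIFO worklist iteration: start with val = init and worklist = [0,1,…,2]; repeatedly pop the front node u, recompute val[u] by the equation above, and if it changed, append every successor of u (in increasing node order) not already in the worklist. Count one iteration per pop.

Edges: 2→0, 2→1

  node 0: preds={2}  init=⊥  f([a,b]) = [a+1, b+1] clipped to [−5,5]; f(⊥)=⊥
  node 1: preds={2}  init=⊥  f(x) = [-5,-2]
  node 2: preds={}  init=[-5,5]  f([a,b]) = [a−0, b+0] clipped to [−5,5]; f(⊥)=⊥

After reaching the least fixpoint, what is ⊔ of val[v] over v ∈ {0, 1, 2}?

[-5,5]

Iteration log — 3 steps:
  step 1. node 0  ⊔preds=[-5,5]  new=[-4,5]  old=⊥  +wl: 
  step 2. node 1  ⊔preds=[-5,5]  new=[-5,-2]  old=⊥  +wl: 
  step 3. node 2  ⊔preds=⊥  new=[-5,5]  stable

Least fixpoint reached:
  node 0: [-4,5]
  node 1: [-5,-2]
  node 2: [-5,5]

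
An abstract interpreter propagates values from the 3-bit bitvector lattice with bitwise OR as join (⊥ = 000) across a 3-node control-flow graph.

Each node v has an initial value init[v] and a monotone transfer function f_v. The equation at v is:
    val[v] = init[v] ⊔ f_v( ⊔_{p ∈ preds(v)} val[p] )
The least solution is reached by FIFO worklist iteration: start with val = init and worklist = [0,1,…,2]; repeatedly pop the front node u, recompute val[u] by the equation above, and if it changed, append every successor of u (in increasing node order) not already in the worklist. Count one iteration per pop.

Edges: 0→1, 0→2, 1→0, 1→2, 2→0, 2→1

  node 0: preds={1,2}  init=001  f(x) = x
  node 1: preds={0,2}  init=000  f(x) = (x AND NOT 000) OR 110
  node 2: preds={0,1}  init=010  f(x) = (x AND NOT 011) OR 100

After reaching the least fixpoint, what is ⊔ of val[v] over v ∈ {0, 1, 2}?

Worklist (6 pops):
  #1 pop 0: in=010 → 011 (was 001); enqueue []
  #2 pop 1: in=011 → 111 (was 000); enqueue [0]
  #3 pop 2: in=111 → 110 (was 010); enqueue [1]
  #4 pop 0: in=111 → 111 (was 011); enqueue [2]
  #5 pop 1: in=111 → 111 (no change)
  #6 pop 2: in=111 → 110 (no change)

Fixpoint:
  val[0] = 111
  val[1] = 111
  val[2] = 110

111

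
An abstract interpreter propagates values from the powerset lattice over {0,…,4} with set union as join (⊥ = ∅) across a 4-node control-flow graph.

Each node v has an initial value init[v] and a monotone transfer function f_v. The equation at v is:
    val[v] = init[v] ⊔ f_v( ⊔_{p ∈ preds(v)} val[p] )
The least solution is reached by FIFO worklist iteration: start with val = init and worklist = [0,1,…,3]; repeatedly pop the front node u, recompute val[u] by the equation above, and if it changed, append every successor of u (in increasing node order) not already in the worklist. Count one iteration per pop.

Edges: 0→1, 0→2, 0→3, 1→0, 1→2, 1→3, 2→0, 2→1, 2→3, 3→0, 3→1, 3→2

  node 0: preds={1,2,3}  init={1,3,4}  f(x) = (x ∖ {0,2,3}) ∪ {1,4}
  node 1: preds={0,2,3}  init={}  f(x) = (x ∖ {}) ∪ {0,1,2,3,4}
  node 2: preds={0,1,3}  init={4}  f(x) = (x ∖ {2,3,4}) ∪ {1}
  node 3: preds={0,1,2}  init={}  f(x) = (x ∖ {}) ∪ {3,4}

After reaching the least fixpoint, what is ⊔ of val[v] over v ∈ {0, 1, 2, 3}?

{0,1,2,3,4}

Worklist (7 pops):
  #1 pop 0: in={4} → {1,3,4} (no change)
  #2 pop 1: in={1,3,4} → {0,1,2,3,4} (was {}); enqueue [0]
  #3 pop 2: in={0,1,2,3,4} → {0,1,4} (was {4}); enqueue [1]
  #4 pop 3: in={0,1,2,3,4} → {0,1,2,3,4} (was {}); enqueue [2]
  #5 pop 0: in={0,1,2,3,4} → {1,3,4} (no change)
  #6 pop 1: in={0,1,2,3,4} → {0,1,2,3,4} (no change)
  #7 pop 2: in={0,1,2,3,4} → {0,1,4} (no change)

Fixpoint:
  val[0] = {1,3,4}
  val[1] = {0,1,2,3,4}
  val[2] = {0,1,4}
  val[3] = {0,1,2,3,4}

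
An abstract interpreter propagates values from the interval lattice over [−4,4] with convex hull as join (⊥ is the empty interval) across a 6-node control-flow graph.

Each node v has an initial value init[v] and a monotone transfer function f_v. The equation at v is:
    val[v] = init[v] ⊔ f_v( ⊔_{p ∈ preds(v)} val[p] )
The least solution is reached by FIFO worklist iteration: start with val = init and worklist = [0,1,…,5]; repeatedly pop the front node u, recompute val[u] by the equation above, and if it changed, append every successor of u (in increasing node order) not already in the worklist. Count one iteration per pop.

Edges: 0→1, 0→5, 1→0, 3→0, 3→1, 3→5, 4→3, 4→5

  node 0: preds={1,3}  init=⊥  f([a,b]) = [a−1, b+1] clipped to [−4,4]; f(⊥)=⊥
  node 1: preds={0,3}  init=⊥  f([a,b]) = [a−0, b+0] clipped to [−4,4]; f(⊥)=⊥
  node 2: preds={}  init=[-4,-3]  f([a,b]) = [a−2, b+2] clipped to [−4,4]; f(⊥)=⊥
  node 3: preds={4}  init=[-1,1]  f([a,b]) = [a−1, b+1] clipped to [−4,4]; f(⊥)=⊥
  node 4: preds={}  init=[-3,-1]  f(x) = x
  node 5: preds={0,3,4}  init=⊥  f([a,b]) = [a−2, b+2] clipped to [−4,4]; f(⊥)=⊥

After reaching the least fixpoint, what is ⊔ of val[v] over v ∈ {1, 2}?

Trace (13 dequeues):
  [1] u=0 | in [-1,1] | out [-2,2] | prev ⊥ | push {}
  [2] u=1 | in [-2,2] | out [-2,2] | prev ⊥ | push {0}
  [3] u=2 | in ⊥ | out [-4,-3] | ==
  [4] u=3 | in [-3,-1] | out [-4,1] | prev [-1,1] | push {1}
  [5] u=4 | in ⊥ | out [-3,-1] | ==
  [6] u=5 | in [-4,2] | out [-4,4] | prev ⊥ | push {}
  [7] u=0 | in [-4,2] | out [-4,3] | prev [-2,2] | push {5}
  [8] u=1 | in [-4,3] | out [-4,3] | prev [-2,2] | push {0}
  [9] u=5 | in [-4,3] | out [-4,4] | ==
  [10] u=0 | in [-4,3] | out [-4,4] | prev [-4,3] | push {1,5}
  [11] u=1 | in [-4,4] | out [-4,4] | prev [-4,3] | push {0}
  [12] u=5 | in [-4,4] | out [-4,4] | ==
  [13] u=0 | in [-4,4] | out [-4,4] | ==

Converged values:
  [0] [-4,4]
  [1] [-4,4]
  [2] [-4,-3]
  [3] [-4,1]
  [4] [-3,-1]
  [5] [-4,4]

[-4,4]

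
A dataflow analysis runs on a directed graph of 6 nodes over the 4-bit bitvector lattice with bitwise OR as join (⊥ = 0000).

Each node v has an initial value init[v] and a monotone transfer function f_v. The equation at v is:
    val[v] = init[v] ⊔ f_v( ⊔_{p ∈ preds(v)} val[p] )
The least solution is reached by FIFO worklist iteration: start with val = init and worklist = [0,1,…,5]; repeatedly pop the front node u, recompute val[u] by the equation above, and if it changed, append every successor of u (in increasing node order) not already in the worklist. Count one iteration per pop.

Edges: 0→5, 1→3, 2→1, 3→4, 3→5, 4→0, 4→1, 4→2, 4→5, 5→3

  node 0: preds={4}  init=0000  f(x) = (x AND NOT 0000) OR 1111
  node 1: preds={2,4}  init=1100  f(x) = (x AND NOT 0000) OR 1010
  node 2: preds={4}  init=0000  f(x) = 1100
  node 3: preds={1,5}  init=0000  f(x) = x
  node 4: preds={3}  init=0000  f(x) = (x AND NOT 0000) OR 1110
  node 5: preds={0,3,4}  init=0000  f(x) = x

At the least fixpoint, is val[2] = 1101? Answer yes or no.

Iteration log — 16 steps:
  step 1. node 0  ⊔preds=0000  new=1111  old=0000  +wl: 
  step 2. node 1  ⊔preds=0000  new=1110  old=1100  +wl: 
  step 3. node 2  ⊔preds=0000  new=1100  old=0000  +wl: 1
  step 4. node 3  ⊔preds=1110  new=1110  old=0000  +wl: 
  step 5. node 4  ⊔preds=1110  new=1110  old=0000  +wl: 0,2
  step 6. node 5  ⊔preds=1111  new=1111  old=0000  +wl: 3
  step 7. node 1  ⊔preds=1110  new=1110  stable
  step 8. node 0  ⊔preds=1110  new=1111  stable
  step 9. node 2  ⊔preds=1110  new=1100  stable
  step 10. node 3  ⊔preds=1111  new=1111  old=1110  +wl: 4,5
  step 11. node 4  ⊔preds=1111  new=1111  old=1110  +wl: 0,1,2
  step 12. node 5  ⊔preds=1111  new=1111  stable
  step 13. node 0  ⊔preds=1111  new=1111  stable
  step 14. node 1  ⊔preds=1111  new=1111  old=1110  +wl: 3
  step 15. node 2  ⊔preds=1111  new=1100  stable
  step 16. node 3  ⊔preds=1111  new=1111  stable

Least fixpoint reached:
  node 0: 1111
  node 1: 1111
  node 2: 1100
  node 3: 1111
  node 4: 1111
  node 5: 1111

no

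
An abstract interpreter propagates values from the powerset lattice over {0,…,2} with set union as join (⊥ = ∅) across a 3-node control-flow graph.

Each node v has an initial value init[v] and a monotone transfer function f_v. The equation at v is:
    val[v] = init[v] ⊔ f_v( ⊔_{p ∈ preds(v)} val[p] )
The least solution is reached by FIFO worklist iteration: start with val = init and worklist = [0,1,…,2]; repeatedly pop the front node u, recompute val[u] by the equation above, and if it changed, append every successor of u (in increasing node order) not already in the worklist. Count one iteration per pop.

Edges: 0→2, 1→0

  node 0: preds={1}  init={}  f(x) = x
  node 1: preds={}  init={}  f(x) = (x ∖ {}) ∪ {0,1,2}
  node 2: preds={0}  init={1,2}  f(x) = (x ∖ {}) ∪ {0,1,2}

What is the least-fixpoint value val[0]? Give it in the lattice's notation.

{0,1,2}

Trace (5 dequeues):
  [1] u=0 | in {} | out {} | ==
  [2] u=1 | in {} | out {0,1,2} | prev {} | push {0}
  [3] u=2 | in {} | out {0,1,2} | prev {1,2} | push {}
  [4] u=0 | in {0,1,2} | out {0,1,2} | prev {} | push {2}
  [5] u=2 | in {0,1,2} | out {0,1,2} | ==

Converged values:
  [0] {0,1,2}
  [1] {0,1,2}
  [2] {0,1,2}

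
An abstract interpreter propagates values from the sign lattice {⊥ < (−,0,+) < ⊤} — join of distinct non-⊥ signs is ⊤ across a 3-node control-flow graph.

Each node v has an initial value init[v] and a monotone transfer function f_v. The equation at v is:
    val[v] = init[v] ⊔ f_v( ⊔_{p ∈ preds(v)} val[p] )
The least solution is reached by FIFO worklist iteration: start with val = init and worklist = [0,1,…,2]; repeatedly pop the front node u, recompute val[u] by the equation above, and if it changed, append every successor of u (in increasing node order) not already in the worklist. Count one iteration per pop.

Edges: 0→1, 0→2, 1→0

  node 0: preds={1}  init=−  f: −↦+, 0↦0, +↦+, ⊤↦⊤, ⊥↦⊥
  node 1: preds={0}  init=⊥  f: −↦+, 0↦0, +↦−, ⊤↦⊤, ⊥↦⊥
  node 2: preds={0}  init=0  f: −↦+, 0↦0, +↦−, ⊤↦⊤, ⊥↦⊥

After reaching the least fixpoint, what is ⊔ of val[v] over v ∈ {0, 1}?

Iteration log — 7 steps:
  step 1. node 0  ⊔preds=⊥  new=−  stable
  step 2. node 1  ⊔preds=−  new=+  old=⊥  +wl: 0
  step 3. node 2  ⊔preds=−  new=⊤  old=0  +wl: 
  step 4. node 0  ⊔preds=+  new=⊤  old=−  +wl: 1,2
  step 5. node 1  ⊔preds=⊤  new=⊤  old=+  +wl: 0
  step 6. node 2  ⊔preds=⊤  new=⊤  stable
  step 7. node 0  ⊔preds=⊤  new=⊤  stable

Least fixpoint reached:
  node 0: ⊤
  node 1: ⊤
  node 2: ⊤

⊤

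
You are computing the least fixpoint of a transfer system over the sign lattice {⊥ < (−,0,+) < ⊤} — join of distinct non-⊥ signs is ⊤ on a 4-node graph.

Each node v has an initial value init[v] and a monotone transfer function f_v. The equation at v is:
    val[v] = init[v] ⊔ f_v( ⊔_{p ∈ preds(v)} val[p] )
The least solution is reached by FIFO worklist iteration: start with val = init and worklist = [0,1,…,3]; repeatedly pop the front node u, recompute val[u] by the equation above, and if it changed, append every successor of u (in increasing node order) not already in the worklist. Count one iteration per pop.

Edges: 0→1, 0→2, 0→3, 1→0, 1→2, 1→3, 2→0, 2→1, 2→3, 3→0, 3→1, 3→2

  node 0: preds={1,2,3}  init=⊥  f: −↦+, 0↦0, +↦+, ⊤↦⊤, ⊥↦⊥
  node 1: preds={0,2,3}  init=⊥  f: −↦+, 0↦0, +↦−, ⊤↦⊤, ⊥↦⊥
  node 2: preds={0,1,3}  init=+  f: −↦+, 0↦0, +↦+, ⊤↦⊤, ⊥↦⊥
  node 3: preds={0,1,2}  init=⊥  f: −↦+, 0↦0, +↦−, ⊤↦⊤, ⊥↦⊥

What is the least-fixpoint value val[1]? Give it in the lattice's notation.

⊤

Trace (9 dequeues):
  [1] u=0 | in + | out + | prev ⊥ | push {}
  [2] u=1 | in + | out − | prev ⊥ | push {0}
  [3] u=2 | in ⊤ | out ⊤ | prev + | push {1}
  [4] u=3 | in ⊤ | out ⊤ | prev ⊥ | push {2}
  [5] u=0 | in ⊤ | out ⊤ | prev + | push {3}
  [6] u=1 | in ⊤ | out ⊤ | prev − | push {0}
  [7] u=2 | in ⊤ | out ⊤ | ==
  [8] u=3 | in ⊤ | out ⊤ | ==
  [9] u=0 | in ⊤ | out ⊤ | ==

Converged values:
  [0] ⊤
  [1] ⊤
  [2] ⊤
  [3] ⊤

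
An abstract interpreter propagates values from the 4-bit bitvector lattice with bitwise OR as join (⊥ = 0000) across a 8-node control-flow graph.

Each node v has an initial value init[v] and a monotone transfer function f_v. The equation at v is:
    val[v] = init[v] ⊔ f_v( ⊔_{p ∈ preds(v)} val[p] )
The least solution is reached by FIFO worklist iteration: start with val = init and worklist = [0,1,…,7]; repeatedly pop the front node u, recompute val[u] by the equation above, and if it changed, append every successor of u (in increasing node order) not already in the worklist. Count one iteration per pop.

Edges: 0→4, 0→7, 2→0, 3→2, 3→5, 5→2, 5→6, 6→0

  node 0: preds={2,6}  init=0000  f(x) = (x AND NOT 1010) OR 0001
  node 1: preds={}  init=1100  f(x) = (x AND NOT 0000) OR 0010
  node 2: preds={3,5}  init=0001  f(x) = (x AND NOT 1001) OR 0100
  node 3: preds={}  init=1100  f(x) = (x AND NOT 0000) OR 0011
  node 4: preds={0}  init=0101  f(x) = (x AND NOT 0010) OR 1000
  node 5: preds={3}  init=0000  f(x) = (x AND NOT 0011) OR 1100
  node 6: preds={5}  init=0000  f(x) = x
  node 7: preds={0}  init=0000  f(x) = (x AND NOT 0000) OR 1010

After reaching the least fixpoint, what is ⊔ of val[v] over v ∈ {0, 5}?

Iteration log — 13 steps:
  step 1. node 0  ⊔preds=0001  new=0001  old=0000  +wl: 
  step 2. node 1  ⊔preds=0000  new=1110  old=1100  +wl: 
  step 3. node 2  ⊔preds=1100  new=0101  old=0001  +wl: 0
  step 4. node 3  ⊔preds=0000  new=1111  old=1100  +wl: 2
  step 5. node 4  ⊔preds=0001  new=1101  old=0101  +wl: 
  step 6. node 5  ⊔preds=1111  new=1100  old=0000  +wl: 
  step 7. node 6  ⊔preds=1100  new=1100  old=0000  +wl: 
  step 8. node 7  ⊔preds=0001  new=1011  old=0000  +wl: 
  step 9. node 0  ⊔preds=1101  new=0101  old=0001  +wl: 4,7
  step 10. node 2  ⊔preds=1111  new=0111  old=0101  +wl: 0
  step 11. node 4  ⊔preds=0101  new=1101  stable
  step 12. node 7  ⊔preds=0101  new=1111  old=1011  +wl: 
  step 13. node 0  ⊔preds=1111  new=0101  stable

Least fixpoint reached:
  node 0: 0101
  node 1: 1110
  node 2: 0111
  node 3: 1111
  node 4: 1101
  node 5: 1100
  node 6: 1100
  node 7: 1111

1101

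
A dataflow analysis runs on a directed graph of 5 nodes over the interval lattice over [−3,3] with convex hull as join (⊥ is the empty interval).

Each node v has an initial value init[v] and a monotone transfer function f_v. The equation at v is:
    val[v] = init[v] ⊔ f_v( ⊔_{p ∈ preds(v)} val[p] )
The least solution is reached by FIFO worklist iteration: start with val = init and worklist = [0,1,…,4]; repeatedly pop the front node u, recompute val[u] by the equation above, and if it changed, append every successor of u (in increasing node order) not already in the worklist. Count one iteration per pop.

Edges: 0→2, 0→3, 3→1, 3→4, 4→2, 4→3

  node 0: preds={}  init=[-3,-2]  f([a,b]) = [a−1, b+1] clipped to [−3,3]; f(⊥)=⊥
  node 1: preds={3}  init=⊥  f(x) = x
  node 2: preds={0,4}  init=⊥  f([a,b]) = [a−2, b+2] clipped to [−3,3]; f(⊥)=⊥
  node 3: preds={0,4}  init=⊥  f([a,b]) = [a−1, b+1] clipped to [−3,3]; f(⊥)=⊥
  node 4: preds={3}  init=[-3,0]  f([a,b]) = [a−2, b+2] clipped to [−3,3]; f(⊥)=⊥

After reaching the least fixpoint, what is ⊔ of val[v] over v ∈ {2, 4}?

[-3,3]

Iteration log — 10 steps:
  step 1. node 0  ⊔preds=⊥  new=[-3,-2]  stable
  step 2. node 1  ⊔preds=⊥  new=⊥  stable
  step 3. node 2  ⊔preds=[-3,0]  new=[-3,2]  old=⊥  +wl: 
  step 4. node 3  ⊔preds=[-3,0]  new=[-3,1]  old=⊥  +wl: 1
  step 5. node 4  ⊔preds=[-3,1]  new=[-3,3]  old=[-3,0]  +wl: 2,3
  step 6. node 1  ⊔preds=[-3,1]  new=[-3,1]  old=⊥  +wl: 
  step 7. node 2  ⊔preds=[-3,3]  new=[-3,3]  old=[-3,2]  +wl: 
  step 8. node 3  ⊔preds=[-3,3]  new=[-3,3]  old=[-3,1]  +wl: 1,4
  step 9. node 1  ⊔preds=[-3,3]  new=[-3,3]  old=[-3,1]  +wl: 
  step 10. node 4  ⊔preds=[-3,3]  new=[-3,3]  stable

Least fixpoint reached:
  node 0: [-3,-2]
  node 1: [-3,3]
  node 2: [-3,3]
  node 3: [-3,3]
  node 4: [-3,3]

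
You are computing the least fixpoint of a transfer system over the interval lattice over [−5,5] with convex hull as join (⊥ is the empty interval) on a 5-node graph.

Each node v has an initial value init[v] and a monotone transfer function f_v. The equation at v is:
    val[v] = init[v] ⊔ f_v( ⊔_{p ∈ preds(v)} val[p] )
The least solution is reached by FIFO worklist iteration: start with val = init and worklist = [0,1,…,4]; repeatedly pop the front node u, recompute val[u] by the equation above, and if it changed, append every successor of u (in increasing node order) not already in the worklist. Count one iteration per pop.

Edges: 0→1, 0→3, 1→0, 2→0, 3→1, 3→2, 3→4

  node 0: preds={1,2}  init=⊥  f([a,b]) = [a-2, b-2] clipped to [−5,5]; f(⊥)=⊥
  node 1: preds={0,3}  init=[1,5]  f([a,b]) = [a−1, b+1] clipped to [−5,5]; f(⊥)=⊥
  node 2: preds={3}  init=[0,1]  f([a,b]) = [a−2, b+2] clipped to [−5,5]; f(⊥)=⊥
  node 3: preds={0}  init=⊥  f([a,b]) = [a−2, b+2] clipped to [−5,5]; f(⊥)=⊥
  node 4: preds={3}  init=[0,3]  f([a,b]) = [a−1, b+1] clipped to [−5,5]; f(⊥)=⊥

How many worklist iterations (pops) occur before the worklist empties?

13

Iteration log — 13 steps:
  step 1. node 0  ⊔preds=[0,5]  new=[-2,3]  old=⊥  +wl: 
  step 2. node 1  ⊔preds=[-2,3]  new=[-3,5]  old=[1,5]  +wl: 0
  step 3. node 2  ⊔preds=⊥  new=[0,1]  stable
  step 4. node 3  ⊔preds=[-2,3]  new=[-4,5]  old=⊥  +wl: 1,2
  step 5. node 4  ⊔preds=[-4,5]  new=[-5,5]  old=[0,3]  +wl: 
  step 6. node 0  ⊔preds=[-3,5]  new=[-5,3]  old=[-2,3]  +wl: 3
  step 7. node 1  ⊔preds=[-5,5]  new=[-5,5]  old=[-3,5]  +wl: 0
  step 8. node 2  ⊔preds=[-4,5]  new=[-5,5]  old=[0,1]  +wl: 
  step 9. node 3  ⊔preds=[-5,3]  new=[-5,5]  old=[-4,5]  +wl: 1,2,4
  step 10. node 0  ⊔preds=[-5,5]  new=[-5,3]  stable
  step 11. node 1  ⊔preds=[-5,5]  new=[-5,5]  stable
  step 12. node 2  ⊔preds=[-5,5]  new=[-5,5]  stable
  step 13. node 4  ⊔preds=[-5,5]  new=[-5,5]  stable

Least fixpoint reached:
  node 0: [-5,3]
  node 1: [-5,5]
  node 2: [-5,5]
  node 3: [-5,5]
  node 4: [-5,5]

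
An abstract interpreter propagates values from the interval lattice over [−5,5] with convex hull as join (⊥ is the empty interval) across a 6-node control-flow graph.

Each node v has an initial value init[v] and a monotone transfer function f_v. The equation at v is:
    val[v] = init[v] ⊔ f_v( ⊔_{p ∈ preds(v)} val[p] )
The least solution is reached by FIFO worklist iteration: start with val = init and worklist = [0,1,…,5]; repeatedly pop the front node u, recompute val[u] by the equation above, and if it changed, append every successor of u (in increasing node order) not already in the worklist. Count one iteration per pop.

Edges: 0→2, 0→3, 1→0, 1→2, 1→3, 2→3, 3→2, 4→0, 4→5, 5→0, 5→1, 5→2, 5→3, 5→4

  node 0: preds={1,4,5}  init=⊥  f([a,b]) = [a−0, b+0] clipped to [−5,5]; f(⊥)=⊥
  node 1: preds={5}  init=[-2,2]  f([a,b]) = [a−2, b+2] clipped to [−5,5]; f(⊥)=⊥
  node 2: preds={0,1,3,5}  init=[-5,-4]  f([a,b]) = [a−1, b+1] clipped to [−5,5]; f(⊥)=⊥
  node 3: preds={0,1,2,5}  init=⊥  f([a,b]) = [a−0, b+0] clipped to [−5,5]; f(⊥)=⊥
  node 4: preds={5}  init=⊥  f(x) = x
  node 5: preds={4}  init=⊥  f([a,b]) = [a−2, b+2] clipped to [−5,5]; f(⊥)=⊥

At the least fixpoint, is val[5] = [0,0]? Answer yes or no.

Worklist (11 pops):
  #1 pop 0: in=[-2,2] → [-2,2] (was ⊥); enqueue []
  #2 pop 1: in=⊥ → [-2,2] (no change)
  #3 pop 2: in=[-2,2] → [-5,3] (was [-5,-4]); enqueue []
  #4 pop 3: in=[-5,3] → [-5,3] (was ⊥); enqueue [2]
  #5 pop 4: in=⊥ → ⊥ (no change)
  #6 pop 5: in=⊥ → ⊥ (no change)
  #7 pop 2: in=[-5,3] → [-5,4] (was [-5,3]); enqueue [3]
  #8 pop 3: in=[-5,4] → [-5,4] (was [-5,3]); enqueue [2]
  #9 pop 2: in=[-5,4] → [-5,5] (was [-5,4]); enqueue [3]
  #10 pop 3: in=[-5,5] → [-5,5] (was [-5,4]); enqueue [2]
  #11 pop 2: in=[-5,5] → [-5,5] (no change)

Fixpoint:
  val[0] = [-2,2]
  val[1] = [-2,2]
  val[2] = [-5,5]
  val[3] = [-5,5]
  val[4] = ⊥
  val[5] = ⊥

no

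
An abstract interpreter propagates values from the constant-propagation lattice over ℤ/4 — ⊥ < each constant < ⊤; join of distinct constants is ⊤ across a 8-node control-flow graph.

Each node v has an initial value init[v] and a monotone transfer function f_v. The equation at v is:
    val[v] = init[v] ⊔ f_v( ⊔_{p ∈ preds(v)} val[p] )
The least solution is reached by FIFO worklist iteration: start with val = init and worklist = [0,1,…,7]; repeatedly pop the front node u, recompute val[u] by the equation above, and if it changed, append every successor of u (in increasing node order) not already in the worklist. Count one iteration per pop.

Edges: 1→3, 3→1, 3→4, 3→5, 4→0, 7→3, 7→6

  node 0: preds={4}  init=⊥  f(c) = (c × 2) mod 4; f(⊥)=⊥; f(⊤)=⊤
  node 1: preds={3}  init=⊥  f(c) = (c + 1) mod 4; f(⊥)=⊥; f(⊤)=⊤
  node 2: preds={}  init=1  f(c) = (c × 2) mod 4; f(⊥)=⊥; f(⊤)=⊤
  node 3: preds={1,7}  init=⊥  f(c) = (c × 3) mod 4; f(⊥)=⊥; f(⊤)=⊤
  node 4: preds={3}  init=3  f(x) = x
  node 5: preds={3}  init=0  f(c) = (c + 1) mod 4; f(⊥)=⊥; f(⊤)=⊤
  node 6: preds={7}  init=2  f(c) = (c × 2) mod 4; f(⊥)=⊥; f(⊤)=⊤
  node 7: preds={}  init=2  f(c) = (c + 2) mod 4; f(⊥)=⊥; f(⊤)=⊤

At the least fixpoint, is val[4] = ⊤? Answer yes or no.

yes

Trace (15 dequeues):
  [1] u=0 | in 3 | out 2 | prev ⊥ | push {}
  [2] u=1 | in ⊥ | out ⊥ | ==
  [3] u=2 | in ⊥ | out 1 | ==
  [4] u=3 | in 2 | out 2 | prev ⊥ | push {1}
  [5] u=4 | in 2 | out ⊤ | prev 3 | push {0}
  [6] u=5 | in 2 | out ⊤ | prev 0 | push {}
  [7] u=6 | in 2 | out ⊤ | prev 2 | push {}
  [8] u=7 | in ⊥ | out 2 | ==
  [9] u=1 | in 2 | out 3 | prev ⊥ | push {3}
  [10] u=0 | in ⊤ | out ⊤ | prev 2 | push {}
  [11] u=3 | in ⊤ | out ⊤ | prev 2 | push {1,4,5}
  [12] u=1 | in ⊤ | out ⊤ | prev 3 | push {3}
  [13] u=4 | in ⊤ | out ⊤ | ==
  [14] u=5 | in ⊤ | out ⊤ | ==
  [15] u=3 | in ⊤ | out ⊤ | ==

Converged values:
  [0] ⊤
  [1] ⊤
  [2] 1
  [3] ⊤
  [4] ⊤
  [5] ⊤
  [6] ⊤
  [7] 2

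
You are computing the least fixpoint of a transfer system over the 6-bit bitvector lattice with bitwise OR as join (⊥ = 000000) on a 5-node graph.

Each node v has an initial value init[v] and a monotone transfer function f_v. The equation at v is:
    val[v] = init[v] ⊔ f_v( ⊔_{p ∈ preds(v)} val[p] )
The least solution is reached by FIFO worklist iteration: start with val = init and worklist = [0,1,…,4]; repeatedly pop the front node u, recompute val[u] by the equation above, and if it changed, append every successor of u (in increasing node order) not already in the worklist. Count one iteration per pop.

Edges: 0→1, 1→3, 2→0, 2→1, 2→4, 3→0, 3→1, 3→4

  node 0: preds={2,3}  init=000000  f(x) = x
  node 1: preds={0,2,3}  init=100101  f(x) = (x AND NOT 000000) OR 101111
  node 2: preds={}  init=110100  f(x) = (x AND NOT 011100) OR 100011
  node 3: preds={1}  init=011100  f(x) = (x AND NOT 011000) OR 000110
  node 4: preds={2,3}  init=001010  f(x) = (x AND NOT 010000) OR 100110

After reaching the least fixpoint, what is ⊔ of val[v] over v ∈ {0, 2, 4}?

Trace (7 dequeues):
  [1] u=0 | in 111100 | out 111100 | prev 000000 | push {}
  [2] u=1 | in 111100 | out 111111 | prev 100101 | push {}
  [3] u=2 | in 000000 | out 110111 | prev 110100 | push {0,1}
  [4] u=3 | in 111111 | out 111111 | prev 011100 | push {}
  [5] u=4 | in 111111 | out 101111 | prev 001010 | push {}
  [6] u=0 | in 111111 | out 111111 | prev 111100 | push {}
  [7] u=1 | in 111111 | out 111111 | ==

Converged values:
  [0] 111111
  [1] 111111
  [2] 110111
  [3] 111111
  [4] 101111

111111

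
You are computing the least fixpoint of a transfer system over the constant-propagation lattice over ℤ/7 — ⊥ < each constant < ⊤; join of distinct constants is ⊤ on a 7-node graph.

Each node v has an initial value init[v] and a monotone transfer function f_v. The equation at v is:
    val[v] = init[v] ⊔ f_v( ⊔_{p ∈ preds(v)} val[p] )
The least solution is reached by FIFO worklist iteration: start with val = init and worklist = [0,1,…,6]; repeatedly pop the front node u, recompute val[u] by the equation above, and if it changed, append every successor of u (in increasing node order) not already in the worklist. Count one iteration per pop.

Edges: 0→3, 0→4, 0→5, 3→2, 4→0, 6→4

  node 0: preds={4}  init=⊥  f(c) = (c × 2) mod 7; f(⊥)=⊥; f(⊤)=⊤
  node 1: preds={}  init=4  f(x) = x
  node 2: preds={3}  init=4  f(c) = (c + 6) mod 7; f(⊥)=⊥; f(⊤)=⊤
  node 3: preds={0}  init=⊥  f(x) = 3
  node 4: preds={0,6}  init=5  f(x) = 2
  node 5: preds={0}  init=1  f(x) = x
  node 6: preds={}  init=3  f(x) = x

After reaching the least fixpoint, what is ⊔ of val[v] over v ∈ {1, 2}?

Iteration log — 12 steps:
  step 1. node 0  ⊔preds=5  new=3  old=⊥  +wl: 
  step 2. node 1  ⊔preds=⊥  new=4  stable
  step 3. node 2  ⊔preds=⊥  new=4  stable
  step 4. node 3  ⊔preds=3  new=3  old=⊥  +wl: 2
  step 5. node 4  ⊔preds=3  new=⊤  old=5  +wl: 0
  step 6. node 5  ⊔preds=3  new=⊤  old=1  +wl: 
  step 7. node 6  ⊔preds=⊥  new=3  stable
  step 8. node 2  ⊔preds=3  new=⊤  old=4  +wl: 
  step 9. node 0  ⊔preds=⊤  new=⊤  old=3  +wl: 3,4,5
  step 10. node 3  ⊔preds=⊤  new=3  stable
  step 11. node 4  ⊔preds=⊤  new=⊤  stable
  step 12. node 5  ⊔preds=⊤  new=⊤  stable

Least fixpoint reached:
  node 0: ⊤
  node 1: 4
  node 2: ⊤
  node 3: 3
  node 4: ⊤
  node 5: ⊤
  node 6: 3

⊤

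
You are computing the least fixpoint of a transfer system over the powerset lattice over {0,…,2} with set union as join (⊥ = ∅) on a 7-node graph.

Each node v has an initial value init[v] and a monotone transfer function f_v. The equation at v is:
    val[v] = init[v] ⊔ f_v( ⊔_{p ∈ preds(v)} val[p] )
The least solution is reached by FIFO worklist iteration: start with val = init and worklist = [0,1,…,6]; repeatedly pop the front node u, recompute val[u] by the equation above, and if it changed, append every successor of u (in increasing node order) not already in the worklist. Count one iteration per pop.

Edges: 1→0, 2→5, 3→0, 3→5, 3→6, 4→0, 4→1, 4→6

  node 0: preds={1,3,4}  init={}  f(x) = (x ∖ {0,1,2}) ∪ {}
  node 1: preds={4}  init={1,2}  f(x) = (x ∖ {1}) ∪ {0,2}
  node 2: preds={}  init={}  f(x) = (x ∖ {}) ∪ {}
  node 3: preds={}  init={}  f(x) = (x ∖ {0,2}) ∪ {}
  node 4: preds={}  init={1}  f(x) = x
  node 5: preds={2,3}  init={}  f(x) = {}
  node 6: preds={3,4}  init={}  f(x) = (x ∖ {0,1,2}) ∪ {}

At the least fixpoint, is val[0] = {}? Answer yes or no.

yes

Trace (8 dequeues):
  [1] u=0 | in {1,2} | out {} | ==
  [2] u=1 | in {1} | out {0,1,2} | prev {1,2} | push {0}
  [3] u=2 | in {} | out {} | ==
  [4] u=3 | in {} | out {} | ==
  [5] u=4 | in {} | out {1} | ==
  [6] u=5 | in {} | out {} | ==
  [7] u=6 | in {1} | out {} | ==
  [8] u=0 | in {0,1,2} | out {} | ==

Converged values:
  [0] {}
  [1] {0,1,2}
  [2] {}
  [3] {}
  [4] {1}
  [5] {}
  [6] {}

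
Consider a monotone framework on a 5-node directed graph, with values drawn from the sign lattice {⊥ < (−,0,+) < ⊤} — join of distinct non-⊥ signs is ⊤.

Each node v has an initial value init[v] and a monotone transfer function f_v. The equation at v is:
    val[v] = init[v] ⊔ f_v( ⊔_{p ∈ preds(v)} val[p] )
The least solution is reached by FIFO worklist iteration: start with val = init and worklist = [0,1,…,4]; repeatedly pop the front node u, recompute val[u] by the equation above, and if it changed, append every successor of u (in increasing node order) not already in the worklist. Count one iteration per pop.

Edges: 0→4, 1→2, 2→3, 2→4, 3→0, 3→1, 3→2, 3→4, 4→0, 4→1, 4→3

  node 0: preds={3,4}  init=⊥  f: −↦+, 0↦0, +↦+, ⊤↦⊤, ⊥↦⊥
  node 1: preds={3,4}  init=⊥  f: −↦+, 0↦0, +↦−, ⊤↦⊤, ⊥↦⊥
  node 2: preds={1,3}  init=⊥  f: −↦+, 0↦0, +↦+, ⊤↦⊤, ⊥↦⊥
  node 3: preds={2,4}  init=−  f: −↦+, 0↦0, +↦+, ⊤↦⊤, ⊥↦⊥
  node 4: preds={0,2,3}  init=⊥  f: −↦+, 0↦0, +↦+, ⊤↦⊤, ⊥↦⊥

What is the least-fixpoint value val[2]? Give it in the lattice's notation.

⊤

Worklist (10 pops):
  #1 pop 0: in=− → + (was ⊥); enqueue []
  #2 pop 1: in=− → + (was ⊥); enqueue []
  #3 pop 2: in=⊤ → ⊤ (was ⊥); enqueue []
  #4 pop 3: in=⊤ → ⊤ (was −); enqueue [0,1,2]
  #5 pop 4: in=⊤ → ⊤ (was ⊥); enqueue [3]
  #6 pop 0: in=⊤ → ⊤ (was +); enqueue [4]
  #7 pop 1: in=⊤ → ⊤ (was +); enqueue []
  #8 pop 2: in=⊤ → ⊤ (no change)
  #9 pop 3: in=⊤ → ⊤ (no change)
  #10 pop 4: in=⊤ → ⊤ (no change)

Fixpoint:
  val[0] = ⊤
  val[1] = ⊤
  val[2] = ⊤
  val[3] = ⊤
  val[4] = ⊤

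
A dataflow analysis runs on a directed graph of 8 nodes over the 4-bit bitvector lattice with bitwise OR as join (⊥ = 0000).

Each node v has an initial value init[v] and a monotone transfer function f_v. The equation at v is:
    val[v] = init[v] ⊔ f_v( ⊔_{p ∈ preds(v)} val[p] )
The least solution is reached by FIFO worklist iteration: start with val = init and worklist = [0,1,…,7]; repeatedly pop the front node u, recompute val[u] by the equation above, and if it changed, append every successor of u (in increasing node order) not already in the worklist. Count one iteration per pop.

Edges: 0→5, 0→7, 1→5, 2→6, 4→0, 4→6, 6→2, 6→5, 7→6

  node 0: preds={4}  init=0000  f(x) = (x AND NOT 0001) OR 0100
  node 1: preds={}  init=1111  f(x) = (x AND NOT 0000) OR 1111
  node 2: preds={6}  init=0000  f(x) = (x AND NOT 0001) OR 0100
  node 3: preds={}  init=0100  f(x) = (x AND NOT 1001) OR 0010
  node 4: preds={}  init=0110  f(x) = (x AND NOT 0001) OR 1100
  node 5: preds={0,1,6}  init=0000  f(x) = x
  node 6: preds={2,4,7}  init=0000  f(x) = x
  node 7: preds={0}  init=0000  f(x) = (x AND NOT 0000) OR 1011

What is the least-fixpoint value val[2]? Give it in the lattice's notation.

1110

Trace (15 dequeues):
  [1] u=0 | in 0110 | out 0110 | prev 0000 | push {}
  [2] u=1 | in 0000 | out 1111 | ==
  [3] u=2 | in 0000 | out 0100 | prev 0000 | push {}
  [4] u=3 | in 0000 | out 0110 | prev 0100 | push {}
  [5] u=4 | in 0000 | out 1110 | prev 0110 | push {0}
  [6] u=5 | in 1111 | out 1111 | prev 0000 | push {}
  [7] u=6 | in 1110 | out 1110 | prev 0000 | push {2,5}
  [8] u=7 | in 0110 | out 1111 | prev 0000 | push {6}
  [9] u=0 | in 1110 | out 1110 | prev 0110 | push {7}
  [10] u=2 | in 1110 | out 1110 | prev 0100 | push {}
  [11] u=5 | in 1111 | out 1111 | ==
  [12] u=6 | in 1111 | out 1111 | prev 1110 | push {2,5}
  [13] u=7 | in 1110 | out 1111 | ==
  [14] u=2 | in 1111 | out 1110 | ==
  [15] u=5 | in 1111 | out 1111 | ==

Converged values:
  [0] 1110
  [1] 1111
  [2] 1110
  [3] 0110
  [4] 1110
  [5] 1111
  [6] 1111
  [7] 1111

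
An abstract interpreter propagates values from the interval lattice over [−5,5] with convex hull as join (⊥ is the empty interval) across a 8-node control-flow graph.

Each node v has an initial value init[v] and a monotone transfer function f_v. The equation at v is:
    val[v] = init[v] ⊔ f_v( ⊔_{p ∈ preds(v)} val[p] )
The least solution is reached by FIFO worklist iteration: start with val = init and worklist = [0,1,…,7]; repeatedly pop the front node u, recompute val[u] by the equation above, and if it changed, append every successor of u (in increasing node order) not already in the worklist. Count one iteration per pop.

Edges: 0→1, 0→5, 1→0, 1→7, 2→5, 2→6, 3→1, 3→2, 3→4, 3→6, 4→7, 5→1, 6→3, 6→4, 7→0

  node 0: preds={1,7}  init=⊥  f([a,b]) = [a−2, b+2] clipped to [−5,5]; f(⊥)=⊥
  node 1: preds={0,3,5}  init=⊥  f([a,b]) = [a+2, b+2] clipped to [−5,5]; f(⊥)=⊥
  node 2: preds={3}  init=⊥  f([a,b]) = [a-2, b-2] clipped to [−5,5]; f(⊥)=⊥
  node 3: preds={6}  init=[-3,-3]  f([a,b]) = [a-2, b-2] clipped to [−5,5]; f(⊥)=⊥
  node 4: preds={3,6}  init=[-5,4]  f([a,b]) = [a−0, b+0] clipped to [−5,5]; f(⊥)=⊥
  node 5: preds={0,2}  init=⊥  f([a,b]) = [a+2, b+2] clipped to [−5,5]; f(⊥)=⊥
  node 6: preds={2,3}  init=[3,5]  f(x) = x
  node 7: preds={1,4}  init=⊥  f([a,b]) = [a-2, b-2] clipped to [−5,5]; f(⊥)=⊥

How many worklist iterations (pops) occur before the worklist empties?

19

Iteration log — 19 steps:
  step 1. node 0  ⊔preds=⊥  new=⊥  stable
  step 2. node 1  ⊔preds=[-3,-3]  new=[-1,-1]  old=⊥  +wl: 0
  step 3. node 2  ⊔preds=[-3,-3]  new=[-5,-5]  old=⊥  +wl: 
  step 4. node 3  ⊔preds=[3,5]  new=[-3,3]  old=[-3,-3]  +wl: 1,2
  step 5. node 4  ⊔preds=[-3,5]  new=[-5,5]  old=[-5,4]  +wl: 
  step 6. node 5  ⊔preds=[-5,-5]  new=[-3,-3]  old=⊥  +wl: 
  step 7. node 6  ⊔preds=[-5,3]  new=[-5,5]  old=[3,5]  +wl: 3,4
  step 8. node 7  ⊔preds=[-5,5]  new=[-5,3]  old=⊥  +wl: 
  step 9. node 0  ⊔preds=[-5,3]  new=[-5,5]  old=⊥  +wl: 5
  step 10. node 1  ⊔preds=[-5,5]  new=[-3,5]  old=[-1,-1]  +wl: 0,7
  step 11. node 2  ⊔preds=[-3,3]  new=[-5,1]  old=[-5,-5]  +wl: 6
  step 12. node 3  ⊔preds=[-5,5]  new=[-5,3]  old=[-3,3]  +wl: 1,2
  step 13. node 4  ⊔preds=[-5,5]  new=[-5,5]  stable
  step 14. node 5  ⊔preds=[-5,5]  new=[-3,5]  old=[-3,-3]  +wl: 
  step 15. node 0  ⊔preds=[-5,5]  new=[-5,5]  stable
  step 16. node 7  ⊔preds=[-5,5]  new=[-5,3]  stable
  step 17. node 6  ⊔preds=[-5,3]  new=[-5,5]  stable
  step 18. node 1  ⊔preds=[-5,5]  new=[-3,5]  stable
  step 19. node 2  ⊔preds=[-5,3]  new=[-5,1]  stable

Least fixpoint reached:
  node 0: [-5,5]
  node 1: [-3,5]
  node 2: [-5,1]
  node 3: [-5,3]
  node 4: [-5,5]
  node 5: [-3,5]
  node 6: [-5,5]
  node 7: [-5,3]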